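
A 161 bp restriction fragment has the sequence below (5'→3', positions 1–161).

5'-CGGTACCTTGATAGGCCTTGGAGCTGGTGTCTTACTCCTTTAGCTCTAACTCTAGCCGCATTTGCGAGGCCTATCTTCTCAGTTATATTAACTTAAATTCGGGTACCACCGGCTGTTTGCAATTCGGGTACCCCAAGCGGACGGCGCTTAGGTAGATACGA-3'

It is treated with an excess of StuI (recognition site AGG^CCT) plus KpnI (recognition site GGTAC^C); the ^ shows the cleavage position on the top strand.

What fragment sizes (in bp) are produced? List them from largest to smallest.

54, 37, 30, 25, 9, 6 bp

StuI sites (AGGCCT) start at positions 13, 67.
StuI cuts after base 3 of each site, so after positions 15, 69.
KpnI sites (GGTACC) start at positions 2, 102, 127.
KpnI cuts after base 5 of each site (before the last base), so after positions 6, 106, 131.
Combined cut positions: 6, 15, 69, 106, 131.
Linear molecule, 5 cuts → 6 fragments:
  1–6 → 6 bp
  7–15 → 9 bp
  16–69 → 54 bp
  70–106 → 37 bp
  107–131 → 25 bp
  132–161 → 30 bp
Sorted largest to smallest: 54, 37, 30, 25, 9, 6 bp.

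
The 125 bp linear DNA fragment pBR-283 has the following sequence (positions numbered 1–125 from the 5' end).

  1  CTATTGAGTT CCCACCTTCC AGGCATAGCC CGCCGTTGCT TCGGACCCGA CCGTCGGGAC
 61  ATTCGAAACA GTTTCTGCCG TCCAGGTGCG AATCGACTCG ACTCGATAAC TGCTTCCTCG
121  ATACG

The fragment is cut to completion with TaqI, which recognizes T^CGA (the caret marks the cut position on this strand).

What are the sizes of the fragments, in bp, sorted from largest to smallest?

TaqI sites (TCGA) start at positions 63, 93, 98, 103, 118.
TaqI cuts after the first base of each site, so after positions 63, 93, 98, 103, 118.
Linear molecule, 5 cuts → 6 fragments:
  1–63 → 63 bp
  64–93 → 30 bp
  94–98 → 5 bp
  99–103 → 5 bp
  104–118 → 15 bp
  119–125 → 7 bp
Sorted largest to smallest: 63, 30, 15, 7, 5, 5 bp.

63, 30, 15, 7, 5, 5 bp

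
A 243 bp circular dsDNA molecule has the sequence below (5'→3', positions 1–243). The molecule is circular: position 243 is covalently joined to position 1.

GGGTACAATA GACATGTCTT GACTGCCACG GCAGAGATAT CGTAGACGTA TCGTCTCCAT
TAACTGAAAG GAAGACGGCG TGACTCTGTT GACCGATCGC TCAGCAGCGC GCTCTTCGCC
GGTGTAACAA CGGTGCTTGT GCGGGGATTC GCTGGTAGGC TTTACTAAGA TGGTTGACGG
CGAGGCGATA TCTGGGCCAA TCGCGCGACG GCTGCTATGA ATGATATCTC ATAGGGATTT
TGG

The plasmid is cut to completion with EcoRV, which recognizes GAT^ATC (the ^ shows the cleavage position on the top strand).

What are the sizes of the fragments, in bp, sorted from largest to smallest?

151, 56, 36 bp

EcoRV sites (GATATC) start at positions 36, 187, 223.
EcoRV cuts after base 3 of each site, so after positions 38, 189, 225.
Circular molecule, 3 cuts → 3 fragments:
  39–189 → 151 bp
  190–225 → 36 bp
  226–243 then 1–38 → 18 + 38 = 56 bp
Sorted largest to smallest: 151, 56, 36 bp.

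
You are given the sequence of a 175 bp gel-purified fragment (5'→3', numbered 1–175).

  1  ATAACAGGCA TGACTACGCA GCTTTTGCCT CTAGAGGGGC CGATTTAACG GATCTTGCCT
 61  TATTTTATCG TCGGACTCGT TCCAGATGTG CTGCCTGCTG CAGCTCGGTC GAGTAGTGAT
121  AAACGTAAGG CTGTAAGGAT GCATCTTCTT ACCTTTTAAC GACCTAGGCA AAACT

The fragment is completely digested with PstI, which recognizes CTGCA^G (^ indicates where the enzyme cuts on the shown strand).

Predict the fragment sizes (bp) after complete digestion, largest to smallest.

The PstI site (CTGCAG) starts at position 98.
PstI cuts after base 5 of each site (before the last base), so after position 102.
Linear molecule, 1 cut → 2 fragments:
  1–102 → 102 bp
  103–175 → 73 bp
Sorted largest to smallest: 102, 73 bp.

102, 73 bp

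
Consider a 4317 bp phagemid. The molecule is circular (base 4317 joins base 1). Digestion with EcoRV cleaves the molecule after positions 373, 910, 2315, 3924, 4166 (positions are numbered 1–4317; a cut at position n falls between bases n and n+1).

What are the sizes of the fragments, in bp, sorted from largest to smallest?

1609, 1405, 537, 524, 242 bp

Circular molecule, 5 cuts → 5 fragments:
  910 − 373 = 537 bp
  2315 − 910 = 1405 bp
  3924 − 2315 = 1609 bp
  4166 − 3924 = 242 bp
  wrap: 4317 − 4166 + 373 = 524 bp
Sorted largest to smallest: 1609, 1405, 537, 524, 242 bp.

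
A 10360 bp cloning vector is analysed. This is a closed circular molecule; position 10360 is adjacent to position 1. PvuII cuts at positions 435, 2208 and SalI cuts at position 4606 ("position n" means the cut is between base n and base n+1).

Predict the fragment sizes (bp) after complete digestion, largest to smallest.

Combined cut positions (sorted): 435, 2208, 4606.
Circular molecule, 3 cuts → 3 fragments:
  2208 − 435 = 1773 bp
  4606 − 2208 = 2398 bp
  wrap: 10360 − 4606 + 435 = 6189 bp
Sorted largest to smallest: 6189, 2398, 1773 bp.

6189, 2398, 1773 bp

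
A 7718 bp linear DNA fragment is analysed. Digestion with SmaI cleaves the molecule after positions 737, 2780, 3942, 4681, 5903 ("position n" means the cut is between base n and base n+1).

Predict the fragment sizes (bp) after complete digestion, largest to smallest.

2043, 1815, 1222, 1162, 739, 737 bp

Linear molecule, 5 cuts → 6 fragments:
  737 − 0 = 737 bp
  2780 − 737 = 2043 bp
  3942 − 2780 = 1162 bp
  4681 − 3942 = 739 bp
  5903 − 4681 = 1222 bp
  7718 − 5903 = 1815 bp
Sorted largest to smallest: 2043, 1815, 1222, 1162, 739, 737 bp.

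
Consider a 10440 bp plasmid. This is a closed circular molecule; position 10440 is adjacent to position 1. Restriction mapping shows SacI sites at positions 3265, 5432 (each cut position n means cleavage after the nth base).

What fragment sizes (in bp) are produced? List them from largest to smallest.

8273, 2167 bp

Circular molecule, 2 cuts → 2 fragments:
  5432 − 3265 = 2167 bp
  wrap: 10440 − 5432 + 3265 = 8273 bp
Sorted largest to smallest: 8273, 2167 bp.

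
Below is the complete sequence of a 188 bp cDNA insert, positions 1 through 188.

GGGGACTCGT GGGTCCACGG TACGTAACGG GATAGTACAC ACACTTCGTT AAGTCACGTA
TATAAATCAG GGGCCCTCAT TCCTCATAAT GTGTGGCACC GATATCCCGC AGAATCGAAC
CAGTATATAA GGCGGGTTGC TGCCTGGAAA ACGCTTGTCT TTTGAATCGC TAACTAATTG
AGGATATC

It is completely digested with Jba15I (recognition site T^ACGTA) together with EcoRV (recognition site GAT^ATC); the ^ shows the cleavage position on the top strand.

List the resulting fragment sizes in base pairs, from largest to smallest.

82, 82, 21, 3 bp

The Jba15I site (TACGTA) starts at position 21.
Jba15I cuts after the first base of each site, so after position 21.
EcoRV sites (GATATC) start at positions 101, 183.
EcoRV cuts after base 3 of each site, so after positions 103, 185.
Combined cut positions: 21, 103, 185.
Linear molecule, 3 cuts → 4 fragments:
  1–21 → 21 bp
  22–103 → 82 bp
  104–185 → 82 bp
  186–188 → 3 bp
Sorted largest to smallest: 82, 82, 21, 3 bp.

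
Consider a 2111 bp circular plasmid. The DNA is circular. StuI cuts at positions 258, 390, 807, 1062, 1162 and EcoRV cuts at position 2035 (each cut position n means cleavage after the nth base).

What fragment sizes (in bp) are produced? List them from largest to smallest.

873, 417, 334, 255, 132, 100 bp

Combined cut positions (sorted): 258, 390, 807, 1062, 1162, 2035.
Circular molecule, 6 cuts → 6 fragments:
  390 − 258 = 132 bp
  807 − 390 = 417 bp
  1062 − 807 = 255 bp
  1162 − 1062 = 100 bp
  2035 − 1162 = 873 bp
  wrap: 2111 − 2035 + 258 = 334 bp
Sorted largest to smallest: 873, 417, 334, 255, 132, 100 bp.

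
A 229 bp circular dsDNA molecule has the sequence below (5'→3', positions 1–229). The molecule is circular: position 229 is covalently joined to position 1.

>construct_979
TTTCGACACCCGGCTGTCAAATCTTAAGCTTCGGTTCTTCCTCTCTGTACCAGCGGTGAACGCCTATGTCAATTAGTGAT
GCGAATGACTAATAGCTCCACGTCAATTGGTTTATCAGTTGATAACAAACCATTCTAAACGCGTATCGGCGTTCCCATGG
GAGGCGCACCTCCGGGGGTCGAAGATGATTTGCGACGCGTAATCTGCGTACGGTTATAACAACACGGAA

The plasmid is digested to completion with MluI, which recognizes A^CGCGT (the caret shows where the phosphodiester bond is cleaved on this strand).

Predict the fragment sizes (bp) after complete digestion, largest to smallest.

MluI sites (ACGCGT) start at positions 139, 195.
MluI cuts after the first base of each site, so after positions 139, 195.
Circular molecule, 2 cuts → 2 fragments:
  140–195 → 56 bp
  196–229 then 1–139 → 34 + 139 = 173 bp
Sorted largest to smallest: 173, 56 bp.

173, 56 bp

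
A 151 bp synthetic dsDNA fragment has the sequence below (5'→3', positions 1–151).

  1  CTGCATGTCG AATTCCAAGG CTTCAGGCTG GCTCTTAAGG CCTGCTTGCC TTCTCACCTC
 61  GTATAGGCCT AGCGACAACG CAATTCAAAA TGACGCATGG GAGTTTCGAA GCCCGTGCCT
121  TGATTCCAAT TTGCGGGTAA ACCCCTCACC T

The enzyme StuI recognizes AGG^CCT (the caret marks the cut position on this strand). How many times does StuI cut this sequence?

2

AGGCCT occurs starting at positions 38, 65.
StuI cuts at 2 sites.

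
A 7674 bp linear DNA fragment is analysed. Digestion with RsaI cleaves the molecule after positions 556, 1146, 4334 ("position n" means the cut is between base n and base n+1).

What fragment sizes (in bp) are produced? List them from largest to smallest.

Linear molecule, 3 cuts → 4 fragments:
  556 − 0 = 556 bp
  1146 − 556 = 590 bp
  4334 − 1146 = 3188 bp
  7674 − 4334 = 3340 bp
Sorted largest to smallest: 3340, 3188, 590, 556 bp.

3340, 3188, 590, 556 bp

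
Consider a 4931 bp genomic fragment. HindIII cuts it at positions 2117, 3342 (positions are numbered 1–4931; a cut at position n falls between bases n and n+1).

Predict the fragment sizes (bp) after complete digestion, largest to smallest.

2117, 1589, 1225 bp

Linear molecule, 2 cuts → 3 fragments:
  2117 − 0 = 2117 bp
  3342 − 2117 = 1225 bp
  4931 − 3342 = 1589 bp
Sorted largest to smallest: 2117, 1589, 1225 bp.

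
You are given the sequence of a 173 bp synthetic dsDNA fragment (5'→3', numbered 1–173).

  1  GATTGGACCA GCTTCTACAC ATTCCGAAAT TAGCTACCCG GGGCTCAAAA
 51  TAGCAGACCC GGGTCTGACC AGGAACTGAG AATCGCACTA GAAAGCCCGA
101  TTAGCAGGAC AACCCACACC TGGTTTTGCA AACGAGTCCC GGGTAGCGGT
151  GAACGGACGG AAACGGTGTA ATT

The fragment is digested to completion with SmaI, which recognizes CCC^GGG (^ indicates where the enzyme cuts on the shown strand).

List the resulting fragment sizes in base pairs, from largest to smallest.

SmaI sites (CCCGGG) start at positions 37, 58, 138.
SmaI cuts after base 3 of each site, so after positions 39, 60, 140.
Linear molecule, 3 cuts → 4 fragments:
  1–39 → 39 bp
  40–60 → 21 bp
  61–140 → 80 bp
  141–173 → 33 bp
Sorted largest to smallest: 80, 39, 33, 21 bp.

80, 39, 33, 21 bp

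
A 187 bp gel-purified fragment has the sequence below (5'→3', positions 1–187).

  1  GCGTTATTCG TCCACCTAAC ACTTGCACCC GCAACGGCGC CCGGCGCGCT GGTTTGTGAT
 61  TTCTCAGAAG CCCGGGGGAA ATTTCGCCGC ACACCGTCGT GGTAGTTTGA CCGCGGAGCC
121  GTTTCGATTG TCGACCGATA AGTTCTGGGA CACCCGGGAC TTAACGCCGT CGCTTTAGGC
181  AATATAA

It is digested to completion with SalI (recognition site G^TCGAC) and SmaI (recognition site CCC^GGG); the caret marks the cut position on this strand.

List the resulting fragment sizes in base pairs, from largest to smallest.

The SalI site (GTCGAC) starts at position 130.
SalI cuts after the first base of each site, so after position 130.
SmaI sites (CCCGGG) start at positions 71, 153.
SmaI cuts after base 3 of each site, so after positions 73, 155.
Combined cut positions: 73, 130, 155.
Linear molecule, 3 cuts → 4 fragments:
  1–73 → 73 bp
  74–130 → 57 bp
  131–155 → 25 bp
  156–187 → 32 bp
Sorted largest to smallest: 73, 57, 32, 25 bp.

73, 57, 32, 25 bp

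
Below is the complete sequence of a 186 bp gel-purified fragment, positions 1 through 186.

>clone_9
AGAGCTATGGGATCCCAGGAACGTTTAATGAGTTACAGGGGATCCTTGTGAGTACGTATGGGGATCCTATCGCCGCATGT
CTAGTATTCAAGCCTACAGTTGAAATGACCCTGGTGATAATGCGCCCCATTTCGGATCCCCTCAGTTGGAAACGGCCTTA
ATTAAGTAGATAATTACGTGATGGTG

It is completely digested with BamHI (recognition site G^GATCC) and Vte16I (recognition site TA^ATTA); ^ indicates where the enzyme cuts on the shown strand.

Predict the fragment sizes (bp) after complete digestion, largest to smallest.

BamHI sites (GGATCC) start at positions 10, 40, 62, 134.
BamHI cuts after the first base of each site, so after positions 10, 40, 62, 134.
Vte16I sites (TAATTA) start at positions 159, 171.
Vte16I cuts after base 2 of each site, so after positions 160, 172.
Combined cut positions: 10, 40, 62, 134, 160, 172.
Linear molecule, 6 cuts → 7 fragments:
  1–10 → 10 bp
  11–40 → 30 bp
  41–62 → 22 bp
  63–134 → 72 bp
  135–160 → 26 bp
  161–172 → 12 bp
  173–186 → 14 bp
Sorted largest to smallest: 72, 30, 26, 22, 14, 12, 10 bp.

72, 30, 26, 22, 14, 12, 10 bp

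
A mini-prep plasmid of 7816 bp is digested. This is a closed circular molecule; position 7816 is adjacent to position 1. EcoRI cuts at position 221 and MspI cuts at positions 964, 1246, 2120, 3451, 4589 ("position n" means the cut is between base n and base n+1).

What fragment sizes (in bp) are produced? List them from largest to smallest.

3448, 1331, 1138, 874, 743, 282 bp

Combined cut positions (sorted): 221, 964, 1246, 2120, 3451, 4589.
Circular molecule, 6 cuts → 6 fragments:
  964 − 221 = 743 bp
  1246 − 964 = 282 bp
  2120 − 1246 = 874 bp
  3451 − 2120 = 1331 bp
  4589 − 3451 = 1138 bp
  wrap: 7816 − 4589 + 221 = 3448 bp
Sorted largest to smallest: 3448, 1331, 1138, 874, 743, 282 bp.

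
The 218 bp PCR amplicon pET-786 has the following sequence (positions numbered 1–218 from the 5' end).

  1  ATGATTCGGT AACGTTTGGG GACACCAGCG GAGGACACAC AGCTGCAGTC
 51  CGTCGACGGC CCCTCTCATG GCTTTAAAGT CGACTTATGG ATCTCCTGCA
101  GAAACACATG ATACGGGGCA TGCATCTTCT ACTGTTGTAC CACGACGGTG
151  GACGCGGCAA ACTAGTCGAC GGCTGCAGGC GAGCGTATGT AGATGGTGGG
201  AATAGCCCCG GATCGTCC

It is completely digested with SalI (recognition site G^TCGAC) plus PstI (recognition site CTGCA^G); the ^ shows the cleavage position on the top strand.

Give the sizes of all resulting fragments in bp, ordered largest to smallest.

SalI sites (GTCGAC) start at positions 52, 79, 165.
SalI cuts after the first base of each site, so after positions 52, 79, 165.
PstI sites (CTGCAG) start at positions 43, 96, 173.
PstI cuts after base 5 of each site (before the last base), so after positions 47, 100, 177.
Combined cut positions: 47, 52, 79, 100, 165, 177.
Linear molecule, 6 cuts → 7 fragments:
  1–47 → 47 bp
  48–52 → 5 bp
  53–79 → 27 bp
  80–100 → 21 bp
  101–165 → 65 bp
  166–177 → 12 bp
  178–218 → 41 bp
Sorted largest to smallest: 65, 47, 41, 27, 21, 12, 5 bp.

65, 47, 41, 27, 21, 12, 5 bp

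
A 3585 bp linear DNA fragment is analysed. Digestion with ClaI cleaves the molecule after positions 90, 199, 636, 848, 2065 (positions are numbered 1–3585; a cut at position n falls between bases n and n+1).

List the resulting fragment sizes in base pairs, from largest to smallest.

1520, 1217, 437, 212, 109, 90 bp

Linear molecule, 5 cuts → 6 fragments:
  90 − 0 = 90 bp
  199 − 90 = 109 bp
  636 − 199 = 437 bp
  848 − 636 = 212 bp
  2065 − 848 = 1217 bp
  3585 − 2065 = 1520 bp
Sorted largest to smallest: 1520, 1217, 437, 212, 109, 90 bp.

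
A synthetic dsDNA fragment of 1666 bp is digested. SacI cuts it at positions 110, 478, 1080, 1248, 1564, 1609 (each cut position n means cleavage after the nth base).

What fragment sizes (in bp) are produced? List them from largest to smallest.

602, 368, 316, 168, 110, 57, 45 bp

Linear molecule, 6 cuts → 7 fragments:
  110 − 0 = 110 bp
  478 − 110 = 368 bp
  1080 − 478 = 602 bp
  1248 − 1080 = 168 bp
  1564 − 1248 = 316 bp
  1609 − 1564 = 45 bp
  1666 − 1609 = 57 bp
Sorted largest to smallest: 602, 368, 316, 168, 110, 57, 45 bp.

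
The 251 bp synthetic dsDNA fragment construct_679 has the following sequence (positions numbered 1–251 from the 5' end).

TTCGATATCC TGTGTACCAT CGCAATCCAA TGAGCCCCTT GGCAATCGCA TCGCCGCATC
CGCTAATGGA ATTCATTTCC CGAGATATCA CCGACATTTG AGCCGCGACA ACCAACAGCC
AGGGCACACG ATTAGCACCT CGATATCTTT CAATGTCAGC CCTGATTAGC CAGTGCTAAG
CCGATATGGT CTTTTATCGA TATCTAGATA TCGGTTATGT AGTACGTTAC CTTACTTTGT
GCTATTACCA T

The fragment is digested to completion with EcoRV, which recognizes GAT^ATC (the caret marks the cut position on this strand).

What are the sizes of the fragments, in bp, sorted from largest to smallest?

80, 58, 57, 42, 8, 6 bp

EcoRV sites (GATATC) start at positions 4, 84, 142, 199, 207.
EcoRV cuts after base 3 of each site, so after positions 6, 86, 144, 201, 209.
Linear molecule, 5 cuts → 6 fragments:
  1–6 → 6 bp
  7–86 → 80 bp
  87–144 → 58 bp
  145–201 → 57 bp
  202–209 → 8 bp
  210–251 → 42 bp
Sorted largest to smallest: 80, 58, 57, 42, 8, 6 bp.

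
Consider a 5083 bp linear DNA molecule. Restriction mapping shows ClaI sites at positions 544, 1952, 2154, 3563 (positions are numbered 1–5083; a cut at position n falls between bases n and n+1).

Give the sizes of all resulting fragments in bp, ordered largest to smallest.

1520, 1409, 1408, 544, 202 bp

Linear molecule, 4 cuts → 5 fragments:
  544 − 0 = 544 bp
  1952 − 544 = 1408 bp
  2154 − 1952 = 202 bp
  3563 − 2154 = 1409 bp
  5083 − 3563 = 1520 bp
Sorted largest to smallest: 1520, 1409, 1408, 544, 202 bp.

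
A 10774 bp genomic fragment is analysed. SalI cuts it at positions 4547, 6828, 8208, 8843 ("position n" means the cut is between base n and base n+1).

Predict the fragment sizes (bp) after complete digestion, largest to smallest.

Linear molecule, 4 cuts → 5 fragments:
  4547 − 0 = 4547 bp
  6828 − 4547 = 2281 bp
  8208 − 6828 = 1380 bp
  8843 − 8208 = 635 bp
  10774 − 8843 = 1931 bp
Sorted largest to smallest: 4547, 2281, 1931, 1380, 635 bp.

4547, 2281, 1931, 1380, 635 bp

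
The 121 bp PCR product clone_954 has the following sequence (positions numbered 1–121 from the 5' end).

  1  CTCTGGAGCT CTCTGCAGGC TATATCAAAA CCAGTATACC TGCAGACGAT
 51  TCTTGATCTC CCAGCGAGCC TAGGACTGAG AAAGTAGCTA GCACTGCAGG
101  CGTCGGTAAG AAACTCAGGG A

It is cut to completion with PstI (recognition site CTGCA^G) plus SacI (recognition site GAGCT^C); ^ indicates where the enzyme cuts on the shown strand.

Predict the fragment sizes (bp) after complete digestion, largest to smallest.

54, 27, 23, 10, 7 bp

PstI sites (CTGCAG) start at positions 13, 40, 94.
PstI cuts after base 5 of each site (before the last base), so after positions 17, 44, 98.
The SacI site (GAGCTC) starts at position 6.
SacI cuts after base 5 of each site (before the last base), so after position 10.
Combined cut positions: 10, 17, 44, 98.
Linear molecule, 4 cuts → 5 fragments:
  1–10 → 10 bp
  11–17 → 7 bp
  18–44 → 27 bp
  45–98 → 54 bp
  99–121 → 23 bp
Sorted largest to smallest: 54, 27, 23, 10, 7 bp.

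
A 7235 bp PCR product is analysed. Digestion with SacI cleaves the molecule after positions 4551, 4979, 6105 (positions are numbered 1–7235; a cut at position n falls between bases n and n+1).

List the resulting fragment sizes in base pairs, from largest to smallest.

Linear molecule, 3 cuts → 4 fragments:
  4551 − 0 = 4551 bp
  4979 − 4551 = 428 bp
  6105 − 4979 = 1126 bp
  7235 − 6105 = 1130 bp
Sorted largest to smallest: 4551, 1130, 1126, 428 bp.

4551, 1130, 1126, 428 bp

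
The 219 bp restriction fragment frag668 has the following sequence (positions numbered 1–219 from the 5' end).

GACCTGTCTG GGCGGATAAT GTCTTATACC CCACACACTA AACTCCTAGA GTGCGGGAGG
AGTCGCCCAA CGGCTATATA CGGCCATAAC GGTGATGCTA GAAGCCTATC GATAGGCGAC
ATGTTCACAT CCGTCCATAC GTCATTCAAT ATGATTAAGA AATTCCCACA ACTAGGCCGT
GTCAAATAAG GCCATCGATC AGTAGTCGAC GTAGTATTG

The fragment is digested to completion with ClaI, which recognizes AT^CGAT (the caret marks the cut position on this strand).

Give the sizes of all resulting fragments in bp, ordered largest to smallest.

109, 86, 24 bp

ClaI sites (ATCGAT) start at positions 108, 194.
ClaI cuts after base 2 of each site, so after positions 109, 195.
Linear molecule, 2 cuts → 3 fragments:
  1–109 → 109 bp
  110–195 → 86 bp
  196–219 → 24 bp
Sorted largest to smallest: 109, 86, 24 bp.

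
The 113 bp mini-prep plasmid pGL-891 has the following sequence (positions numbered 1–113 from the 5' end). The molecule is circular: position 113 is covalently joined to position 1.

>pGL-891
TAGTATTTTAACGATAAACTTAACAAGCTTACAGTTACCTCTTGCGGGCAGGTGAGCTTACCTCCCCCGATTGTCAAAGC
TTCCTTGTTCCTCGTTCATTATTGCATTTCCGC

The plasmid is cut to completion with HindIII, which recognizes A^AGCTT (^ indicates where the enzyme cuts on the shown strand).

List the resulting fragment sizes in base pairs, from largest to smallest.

61, 52 bp

HindIII sites (AAGCTT) start at positions 25, 77.
HindIII cuts after the first base of each site, so after positions 25, 77.
Circular molecule, 2 cuts → 2 fragments:
  26–77 → 52 bp
  78–113 then 1–25 → 36 + 25 = 61 bp
Sorted largest to smallest: 61, 52 bp.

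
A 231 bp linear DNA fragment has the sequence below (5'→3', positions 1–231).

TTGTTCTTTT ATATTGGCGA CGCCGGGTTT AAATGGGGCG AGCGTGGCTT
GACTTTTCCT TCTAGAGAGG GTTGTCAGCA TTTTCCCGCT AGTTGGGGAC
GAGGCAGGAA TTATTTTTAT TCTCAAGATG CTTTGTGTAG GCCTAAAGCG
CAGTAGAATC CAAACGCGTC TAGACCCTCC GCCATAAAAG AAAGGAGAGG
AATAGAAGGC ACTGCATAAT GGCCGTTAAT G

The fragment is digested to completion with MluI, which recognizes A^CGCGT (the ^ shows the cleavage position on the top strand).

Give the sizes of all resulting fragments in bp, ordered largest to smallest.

The MluI site (ACGCGT) starts at position 164.
MluI cuts after the first base of each site, so after position 164.
Linear molecule, 1 cut → 2 fragments:
  1–164 → 164 bp
  165–231 → 67 bp
Sorted largest to smallest: 164, 67 bp.

164, 67 bp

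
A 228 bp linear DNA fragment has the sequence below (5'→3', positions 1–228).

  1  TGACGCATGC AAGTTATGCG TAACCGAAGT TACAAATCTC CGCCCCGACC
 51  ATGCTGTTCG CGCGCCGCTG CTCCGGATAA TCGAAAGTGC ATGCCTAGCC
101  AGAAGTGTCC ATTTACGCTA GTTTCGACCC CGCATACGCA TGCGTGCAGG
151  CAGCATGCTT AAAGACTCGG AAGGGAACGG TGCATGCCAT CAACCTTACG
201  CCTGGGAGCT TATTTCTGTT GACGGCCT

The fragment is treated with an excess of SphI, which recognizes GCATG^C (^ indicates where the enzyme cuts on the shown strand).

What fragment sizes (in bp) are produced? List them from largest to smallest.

SphI sites (GCATGC) start at positions 5, 89, 138, 153, 182.
SphI cuts after base 5 of each site (before the last base), so after positions 9, 93, 142, 157, 186.
Linear molecule, 5 cuts → 6 fragments:
  1–9 → 9 bp
  10–93 → 84 bp
  94–142 → 49 bp
  143–157 → 15 bp
  158–186 → 29 bp
  187–228 → 42 bp
Sorted largest to smallest: 84, 49, 42, 29, 15, 9 bp.

84, 49, 42, 29, 15, 9 bp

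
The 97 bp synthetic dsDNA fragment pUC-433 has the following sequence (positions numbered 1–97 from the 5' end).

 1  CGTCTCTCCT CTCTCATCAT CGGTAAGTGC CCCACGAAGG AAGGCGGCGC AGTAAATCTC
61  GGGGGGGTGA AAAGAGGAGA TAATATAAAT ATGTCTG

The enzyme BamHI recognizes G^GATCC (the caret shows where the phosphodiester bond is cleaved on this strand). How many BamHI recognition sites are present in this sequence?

No occurrence of GGATCC is present in the sequence.
BamHI does not cut: 0 sites.

0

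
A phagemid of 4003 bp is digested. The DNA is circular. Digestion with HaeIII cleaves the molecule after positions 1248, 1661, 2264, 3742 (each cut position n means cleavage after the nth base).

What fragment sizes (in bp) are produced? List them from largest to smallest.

1509, 1478, 603, 413 bp

Circular molecule, 4 cuts → 4 fragments:
  1661 − 1248 = 413 bp
  2264 − 1661 = 603 bp
  3742 − 2264 = 1478 bp
  wrap: 4003 − 3742 + 1248 = 1509 bp
Sorted largest to smallest: 1509, 1478, 603, 413 bp.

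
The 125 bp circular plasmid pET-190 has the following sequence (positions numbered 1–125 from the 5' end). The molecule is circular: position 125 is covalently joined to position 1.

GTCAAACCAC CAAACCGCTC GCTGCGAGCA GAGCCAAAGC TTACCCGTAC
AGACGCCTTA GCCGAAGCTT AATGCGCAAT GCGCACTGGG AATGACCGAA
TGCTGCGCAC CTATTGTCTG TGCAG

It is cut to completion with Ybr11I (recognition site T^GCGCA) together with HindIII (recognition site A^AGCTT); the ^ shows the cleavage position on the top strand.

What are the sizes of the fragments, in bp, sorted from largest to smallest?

58, 28, 24, 8, 7 bp

Ybr11I sites (TGCGCA) start at positions 73, 80, 104.
Ybr11I cuts after the first base of each site, so after positions 73, 80, 104.
HindIII sites (AAGCTT) start at positions 37, 65.
HindIII cuts after the first base of each site, so after positions 37, 65.
Combined cut positions: 37, 65, 73, 80, 104.
Circular molecule, 5 cuts → 5 fragments:
  38–65 → 28 bp
  66–73 → 8 bp
  74–80 → 7 bp
  81–104 → 24 bp
  105–125 then 1–37 → 21 + 37 = 58 bp
Sorted largest to smallest: 58, 28, 24, 8, 7 bp.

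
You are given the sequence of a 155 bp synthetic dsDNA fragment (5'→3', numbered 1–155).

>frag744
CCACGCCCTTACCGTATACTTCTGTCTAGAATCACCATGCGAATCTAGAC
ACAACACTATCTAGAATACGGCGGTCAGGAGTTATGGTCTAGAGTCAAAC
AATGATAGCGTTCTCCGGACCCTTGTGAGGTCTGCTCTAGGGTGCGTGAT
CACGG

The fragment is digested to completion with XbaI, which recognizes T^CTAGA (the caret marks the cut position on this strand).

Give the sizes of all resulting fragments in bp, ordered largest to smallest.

XbaI sites (TCTAGA) start at positions 25, 44, 60, 88.
XbaI cuts after the first base of each site, so after positions 25, 44, 60, 88.
Linear molecule, 4 cuts → 5 fragments:
  1–25 → 25 bp
  26–44 → 19 bp
  45–60 → 16 bp
  61–88 → 28 bp
  89–155 → 67 bp
Sorted largest to smallest: 67, 28, 25, 19, 16 bp.

67, 28, 25, 19, 16 bp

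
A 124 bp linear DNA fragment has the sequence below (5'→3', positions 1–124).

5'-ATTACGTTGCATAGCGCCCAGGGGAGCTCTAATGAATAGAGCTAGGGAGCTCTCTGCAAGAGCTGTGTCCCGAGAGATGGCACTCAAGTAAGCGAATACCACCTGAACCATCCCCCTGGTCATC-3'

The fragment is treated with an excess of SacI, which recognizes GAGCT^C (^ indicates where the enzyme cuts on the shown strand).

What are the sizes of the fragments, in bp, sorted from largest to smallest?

SacI sites (GAGCTC) start at positions 24, 47.
SacI cuts after base 5 of each site (before the last base), so after positions 28, 51.
Linear molecule, 2 cuts → 3 fragments:
  1–28 → 28 bp
  29–51 → 23 bp
  52–124 → 73 bp
Sorted largest to smallest: 73, 28, 23 bp.

73, 28, 23 bp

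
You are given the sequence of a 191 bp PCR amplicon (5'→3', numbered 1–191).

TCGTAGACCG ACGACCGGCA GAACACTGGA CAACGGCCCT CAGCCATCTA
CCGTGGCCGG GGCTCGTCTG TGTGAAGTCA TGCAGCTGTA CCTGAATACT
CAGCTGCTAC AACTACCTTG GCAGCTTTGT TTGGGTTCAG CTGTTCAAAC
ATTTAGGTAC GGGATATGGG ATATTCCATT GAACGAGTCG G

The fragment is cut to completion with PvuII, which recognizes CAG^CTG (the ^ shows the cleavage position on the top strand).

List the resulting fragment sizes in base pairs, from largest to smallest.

PvuII sites (CAGCTG) start at positions 83, 101, 138.
PvuII cuts after base 3 of each site, so after positions 85, 103, 140.
Linear molecule, 3 cuts → 4 fragments:
  1–85 → 85 bp
  86–103 → 18 bp
  104–140 → 37 bp
  141–191 → 51 bp
Sorted largest to smallest: 85, 51, 37, 18 bp.

85, 51, 37, 18 bp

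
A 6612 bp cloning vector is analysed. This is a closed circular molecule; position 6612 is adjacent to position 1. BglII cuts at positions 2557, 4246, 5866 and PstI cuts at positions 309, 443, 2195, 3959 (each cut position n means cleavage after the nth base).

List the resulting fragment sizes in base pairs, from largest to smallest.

Combined cut positions (sorted): 309, 443, 2195, 2557, 3959, 4246, 5866.
Circular molecule, 7 cuts → 7 fragments:
  443 − 309 = 134 bp
  2195 − 443 = 1752 bp
  2557 − 2195 = 362 bp
  3959 − 2557 = 1402 bp
  4246 − 3959 = 287 bp
  5866 − 4246 = 1620 bp
  wrap: 6612 − 5866 + 309 = 1055 bp
Sorted largest to smallest: 1752, 1620, 1402, 1055, 362, 287, 134 bp.

1752, 1620, 1402, 1055, 362, 287, 134 bp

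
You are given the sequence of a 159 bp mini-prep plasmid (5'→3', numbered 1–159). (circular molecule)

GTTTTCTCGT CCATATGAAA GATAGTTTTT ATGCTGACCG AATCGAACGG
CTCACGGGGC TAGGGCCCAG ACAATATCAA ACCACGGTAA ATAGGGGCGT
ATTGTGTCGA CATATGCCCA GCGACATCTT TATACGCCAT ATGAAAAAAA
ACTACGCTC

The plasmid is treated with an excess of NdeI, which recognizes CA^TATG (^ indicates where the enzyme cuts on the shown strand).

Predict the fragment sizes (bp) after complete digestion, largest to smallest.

NdeI sites (CATATG) start at positions 12, 111, 138.
NdeI cuts after base 2 of each site, so after positions 13, 112, 139.
Circular molecule, 3 cuts → 3 fragments:
  14–112 → 99 bp
  113–139 → 27 bp
  140–159 then 1–13 → 20 + 13 = 33 bp
Sorted largest to smallest: 99, 33, 27 bp.

99, 33, 27 bp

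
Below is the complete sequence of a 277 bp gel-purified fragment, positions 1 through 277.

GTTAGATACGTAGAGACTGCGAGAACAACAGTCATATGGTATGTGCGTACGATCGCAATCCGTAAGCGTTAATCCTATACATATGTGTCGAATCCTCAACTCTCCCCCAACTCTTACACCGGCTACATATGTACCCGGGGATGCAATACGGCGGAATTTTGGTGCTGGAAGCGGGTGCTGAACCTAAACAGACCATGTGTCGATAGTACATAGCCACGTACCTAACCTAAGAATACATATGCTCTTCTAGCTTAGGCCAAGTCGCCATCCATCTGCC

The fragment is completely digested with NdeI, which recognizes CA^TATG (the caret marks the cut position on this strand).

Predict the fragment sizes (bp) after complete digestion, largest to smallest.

110, 47, 46, 40, 34 bp

NdeI sites (CATATG) start at positions 33, 80, 126, 236.
NdeI cuts after base 2 of each site, so after positions 34, 81, 127, 237.
Linear molecule, 4 cuts → 5 fragments:
  1–34 → 34 bp
  35–81 → 47 bp
  82–127 → 46 bp
  128–237 → 110 bp
  238–277 → 40 bp
Sorted largest to smallest: 110, 47, 46, 40, 34 bp.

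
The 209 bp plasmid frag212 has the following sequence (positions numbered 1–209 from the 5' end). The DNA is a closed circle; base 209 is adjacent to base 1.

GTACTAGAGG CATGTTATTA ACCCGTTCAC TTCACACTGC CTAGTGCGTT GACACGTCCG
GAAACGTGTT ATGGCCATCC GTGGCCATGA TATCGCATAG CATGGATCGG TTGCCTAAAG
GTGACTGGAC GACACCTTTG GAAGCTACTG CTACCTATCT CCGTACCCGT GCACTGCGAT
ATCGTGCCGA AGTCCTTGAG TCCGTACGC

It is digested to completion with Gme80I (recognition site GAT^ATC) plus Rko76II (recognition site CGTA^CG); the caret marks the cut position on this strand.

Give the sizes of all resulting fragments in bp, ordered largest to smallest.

94, 89, 26 bp

Gme80I sites (GATATC) start at positions 89, 178.
Gme80I cuts after base 3 of each site, so after positions 91, 180.
The Rko76II site (CGTACG) starts at position 203.
Rko76II cuts after base 4 of each site, so after position 206.
Combined cut positions: 91, 180, 206.
Circular molecule, 3 cuts → 3 fragments:
  92–180 → 89 bp
  181–206 → 26 bp
  207–209 then 1–91 → 3 + 91 = 94 bp
Sorted largest to smallest: 94, 89, 26 bp.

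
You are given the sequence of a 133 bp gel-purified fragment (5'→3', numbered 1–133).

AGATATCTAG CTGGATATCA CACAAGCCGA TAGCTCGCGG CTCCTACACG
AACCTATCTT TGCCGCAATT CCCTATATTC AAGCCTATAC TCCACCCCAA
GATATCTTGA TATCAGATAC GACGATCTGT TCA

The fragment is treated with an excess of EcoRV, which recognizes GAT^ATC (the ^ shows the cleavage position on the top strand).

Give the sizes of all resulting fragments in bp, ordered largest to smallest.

EcoRV sites (GATATC) start at positions 2, 14, 101, 109.
EcoRV cuts after base 3 of each site, so after positions 4, 16, 103, 111.
Linear molecule, 4 cuts → 5 fragments:
  1–4 → 4 bp
  5–16 → 12 bp
  17–103 → 87 bp
  104–111 → 8 bp
  112–133 → 22 bp
Sorted largest to smallest: 87, 22, 12, 8, 4 bp.

87, 22, 12, 8, 4 bp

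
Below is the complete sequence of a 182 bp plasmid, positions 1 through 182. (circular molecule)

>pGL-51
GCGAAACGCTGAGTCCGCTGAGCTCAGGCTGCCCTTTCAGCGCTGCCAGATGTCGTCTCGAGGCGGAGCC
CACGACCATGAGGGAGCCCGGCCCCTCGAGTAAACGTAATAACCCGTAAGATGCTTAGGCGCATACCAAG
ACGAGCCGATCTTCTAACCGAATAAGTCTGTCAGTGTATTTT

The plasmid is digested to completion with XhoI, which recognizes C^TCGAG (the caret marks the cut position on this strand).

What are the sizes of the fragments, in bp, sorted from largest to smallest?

144, 38 bp

XhoI sites (CTCGAG) start at positions 57, 95.
XhoI cuts after the first base of each site, so after positions 57, 95.
Circular molecule, 2 cuts → 2 fragments:
  58–95 → 38 bp
  96–182 then 1–57 → 87 + 57 = 144 bp
Sorted largest to smallest: 144, 38 bp.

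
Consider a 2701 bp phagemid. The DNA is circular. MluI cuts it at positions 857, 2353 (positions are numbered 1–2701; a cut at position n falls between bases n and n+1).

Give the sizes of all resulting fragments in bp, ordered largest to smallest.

Circular molecule, 2 cuts → 2 fragments:
  2353 − 857 = 1496 bp
  wrap: 2701 − 2353 + 857 = 1205 bp
Sorted largest to smallest: 1496, 1205 bp.

1496, 1205 bp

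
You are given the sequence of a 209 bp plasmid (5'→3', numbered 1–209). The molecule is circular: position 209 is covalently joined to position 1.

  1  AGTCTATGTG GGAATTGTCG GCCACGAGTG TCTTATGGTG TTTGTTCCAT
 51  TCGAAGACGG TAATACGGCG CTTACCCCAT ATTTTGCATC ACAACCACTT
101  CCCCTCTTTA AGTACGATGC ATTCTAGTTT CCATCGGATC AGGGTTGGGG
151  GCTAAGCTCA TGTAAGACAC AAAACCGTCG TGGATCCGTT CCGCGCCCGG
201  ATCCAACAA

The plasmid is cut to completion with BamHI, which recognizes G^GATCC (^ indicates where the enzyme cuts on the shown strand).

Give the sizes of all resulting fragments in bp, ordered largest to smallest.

BamHI sites (GGATCC) start at positions 182, 199.
BamHI cuts after the first base of each site, so after positions 182, 199.
Circular molecule, 2 cuts → 2 fragments:
  183–199 → 17 bp
  200–209 then 1–182 → 10 + 182 = 192 bp
Sorted largest to smallest: 192, 17 bp.

192, 17 bp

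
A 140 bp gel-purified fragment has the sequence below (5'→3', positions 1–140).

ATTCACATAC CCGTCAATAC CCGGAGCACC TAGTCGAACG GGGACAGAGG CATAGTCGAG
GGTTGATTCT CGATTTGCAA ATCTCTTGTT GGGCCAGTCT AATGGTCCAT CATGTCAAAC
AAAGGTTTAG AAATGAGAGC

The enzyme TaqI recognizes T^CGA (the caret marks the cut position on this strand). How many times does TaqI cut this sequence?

TCGA occurs starting at positions 34, 56, 70.
TaqI cuts at 3 sites.

3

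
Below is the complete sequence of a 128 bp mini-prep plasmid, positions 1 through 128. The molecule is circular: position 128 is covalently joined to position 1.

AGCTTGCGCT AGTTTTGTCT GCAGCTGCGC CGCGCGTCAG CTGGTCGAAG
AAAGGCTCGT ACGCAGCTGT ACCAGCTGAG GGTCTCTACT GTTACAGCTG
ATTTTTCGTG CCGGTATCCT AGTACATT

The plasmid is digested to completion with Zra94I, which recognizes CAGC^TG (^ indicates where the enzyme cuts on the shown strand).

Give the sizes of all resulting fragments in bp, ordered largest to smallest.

Zra94I sites (CAGCTG) start at positions 22, 38, 64, 73, 95.
Zra94I cuts after base 4 of each site, so after positions 25, 41, 67, 76, 98.
Circular molecule, 5 cuts → 5 fragments:
  26–41 → 16 bp
  42–67 → 26 bp
  68–76 → 9 bp
  77–98 → 22 bp
  99–128 then 1–25 → 30 + 25 = 55 bp
Sorted largest to smallest: 55, 26, 22, 16, 9 bp.

55, 26, 22, 16, 9 bp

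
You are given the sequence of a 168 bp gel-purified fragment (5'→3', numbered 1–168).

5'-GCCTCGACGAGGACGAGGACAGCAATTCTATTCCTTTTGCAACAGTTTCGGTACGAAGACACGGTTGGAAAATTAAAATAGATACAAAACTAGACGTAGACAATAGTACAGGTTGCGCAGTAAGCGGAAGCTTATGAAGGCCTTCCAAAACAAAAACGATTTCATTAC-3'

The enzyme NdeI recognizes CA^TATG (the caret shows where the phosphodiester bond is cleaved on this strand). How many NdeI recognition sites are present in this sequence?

No occurrence of CATATG is present in the sequence.
NdeI does not cut: 0 sites.

0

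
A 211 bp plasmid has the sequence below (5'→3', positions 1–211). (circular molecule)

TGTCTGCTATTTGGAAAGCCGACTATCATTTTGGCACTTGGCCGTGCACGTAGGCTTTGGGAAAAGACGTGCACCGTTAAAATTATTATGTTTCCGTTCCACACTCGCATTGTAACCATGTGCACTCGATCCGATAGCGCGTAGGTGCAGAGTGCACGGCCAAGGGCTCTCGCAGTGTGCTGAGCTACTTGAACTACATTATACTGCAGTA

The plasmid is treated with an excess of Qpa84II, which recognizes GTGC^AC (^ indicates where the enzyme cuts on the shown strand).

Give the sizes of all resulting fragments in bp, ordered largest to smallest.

Qpa84II sites (GTGCAC) start at positions 44, 69, 120, 152.
Qpa84II cuts after base 4 of each site, so after positions 47, 72, 123, 155.
Circular molecule, 4 cuts → 4 fragments:
  48–72 → 25 bp
  73–123 → 51 bp
  124–155 → 32 bp
  156–211 then 1–47 → 56 + 47 = 103 bp
Sorted largest to smallest: 103, 51, 32, 25 bp.

103, 51, 32, 25 bp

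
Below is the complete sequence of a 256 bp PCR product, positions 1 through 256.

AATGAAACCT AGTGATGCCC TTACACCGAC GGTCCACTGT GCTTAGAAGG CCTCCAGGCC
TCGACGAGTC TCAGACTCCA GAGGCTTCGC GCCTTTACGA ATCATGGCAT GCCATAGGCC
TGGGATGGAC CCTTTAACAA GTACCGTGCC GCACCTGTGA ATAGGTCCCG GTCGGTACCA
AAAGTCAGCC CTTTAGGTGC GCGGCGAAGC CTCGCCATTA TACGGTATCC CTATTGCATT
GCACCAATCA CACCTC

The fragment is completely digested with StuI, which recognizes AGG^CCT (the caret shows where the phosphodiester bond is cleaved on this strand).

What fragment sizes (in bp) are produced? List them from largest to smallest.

138, 60, 50, 8 bp

StuI sites (AGGCCT) start at positions 48, 56, 116.
StuI cuts after base 3 of each site, so after positions 50, 58, 118.
Linear molecule, 3 cuts → 4 fragments:
  1–50 → 50 bp
  51–58 → 8 bp
  59–118 → 60 bp
  119–256 → 138 bp
Sorted largest to smallest: 138, 60, 50, 8 bp.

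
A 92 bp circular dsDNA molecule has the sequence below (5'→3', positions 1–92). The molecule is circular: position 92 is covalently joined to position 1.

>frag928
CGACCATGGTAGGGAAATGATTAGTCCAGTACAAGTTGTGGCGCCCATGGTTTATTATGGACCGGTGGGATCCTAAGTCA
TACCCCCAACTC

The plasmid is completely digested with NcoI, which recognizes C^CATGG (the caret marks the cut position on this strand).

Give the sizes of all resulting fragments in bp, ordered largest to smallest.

51, 41 bp

NcoI sites (CCATGG) start at positions 4, 45.
NcoI cuts after the first base of each site, so after positions 4, 45.
Circular molecule, 2 cuts → 2 fragments:
  5–45 → 41 bp
  46–92 then 1–4 → 47 + 4 = 51 bp
Sorted largest to smallest: 51, 41 bp.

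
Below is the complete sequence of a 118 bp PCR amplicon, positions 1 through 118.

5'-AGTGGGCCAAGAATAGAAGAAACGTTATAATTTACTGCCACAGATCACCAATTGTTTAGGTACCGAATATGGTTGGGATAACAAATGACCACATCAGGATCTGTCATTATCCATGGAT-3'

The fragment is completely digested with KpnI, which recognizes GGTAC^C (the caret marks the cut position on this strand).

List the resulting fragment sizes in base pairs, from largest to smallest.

63, 55 bp

The KpnI site (GGTACC) starts at position 59.
KpnI cuts after base 5 of each site (before the last base), so after position 63.
Linear molecule, 1 cut → 2 fragments:
  1–63 → 63 bp
  64–118 → 55 bp
Sorted largest to smallest: 63, 55 bp.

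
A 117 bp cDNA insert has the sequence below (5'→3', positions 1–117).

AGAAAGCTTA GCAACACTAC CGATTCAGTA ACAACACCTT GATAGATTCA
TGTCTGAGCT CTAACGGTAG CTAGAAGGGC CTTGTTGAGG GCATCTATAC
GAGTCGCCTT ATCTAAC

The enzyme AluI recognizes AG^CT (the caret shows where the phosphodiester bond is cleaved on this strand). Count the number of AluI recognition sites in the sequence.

AGCT occurs starting at positions 5, 57, 69.
AluI cuts at 3 sites.

3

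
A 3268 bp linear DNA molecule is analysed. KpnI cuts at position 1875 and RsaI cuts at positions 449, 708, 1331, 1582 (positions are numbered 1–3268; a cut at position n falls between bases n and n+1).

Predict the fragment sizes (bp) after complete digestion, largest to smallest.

1393, 623, 449, 293, 259, 251 bp

Combined cut positions (sorted): 449, 708, 1331, 1582, 1875.
Linear molecule, 5 cuts → 6 fragments:
  449 − 0 = 449 bp
  708 − 449 = 259 bp
  1331 − 708 = 623 bp
  1582 − 1331 = 251 bp
  1875 − 1582 = 293 bp
  3268 − 1875 = 1393 bp
Sorted largest to smallest: 1393, 623, 449, 293, 259, 251 bp.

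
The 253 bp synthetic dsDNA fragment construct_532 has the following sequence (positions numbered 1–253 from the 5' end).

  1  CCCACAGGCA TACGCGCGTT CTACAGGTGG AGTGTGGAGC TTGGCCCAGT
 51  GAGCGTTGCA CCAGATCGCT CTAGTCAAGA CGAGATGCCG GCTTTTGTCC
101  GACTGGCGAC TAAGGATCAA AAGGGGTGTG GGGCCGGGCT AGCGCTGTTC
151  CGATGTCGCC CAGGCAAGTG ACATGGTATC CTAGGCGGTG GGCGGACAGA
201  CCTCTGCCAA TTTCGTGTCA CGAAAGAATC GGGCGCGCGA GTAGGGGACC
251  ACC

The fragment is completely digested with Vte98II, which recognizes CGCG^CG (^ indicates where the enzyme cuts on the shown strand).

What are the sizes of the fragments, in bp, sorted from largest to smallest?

221, 16, 16 bp

Vte98II sites (CGCGCG) start at positions 13, 234.
Vte98II cuts after base 4 of each site, so after positions 16, 237.
Linear molecule, 2 cuts → 3 fragments:
  1–16 → 16 bp
  17–237 → 221 bp
  238–253 → 16 bp
Sorted largest to smallest: 221, 16, 16 bp.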